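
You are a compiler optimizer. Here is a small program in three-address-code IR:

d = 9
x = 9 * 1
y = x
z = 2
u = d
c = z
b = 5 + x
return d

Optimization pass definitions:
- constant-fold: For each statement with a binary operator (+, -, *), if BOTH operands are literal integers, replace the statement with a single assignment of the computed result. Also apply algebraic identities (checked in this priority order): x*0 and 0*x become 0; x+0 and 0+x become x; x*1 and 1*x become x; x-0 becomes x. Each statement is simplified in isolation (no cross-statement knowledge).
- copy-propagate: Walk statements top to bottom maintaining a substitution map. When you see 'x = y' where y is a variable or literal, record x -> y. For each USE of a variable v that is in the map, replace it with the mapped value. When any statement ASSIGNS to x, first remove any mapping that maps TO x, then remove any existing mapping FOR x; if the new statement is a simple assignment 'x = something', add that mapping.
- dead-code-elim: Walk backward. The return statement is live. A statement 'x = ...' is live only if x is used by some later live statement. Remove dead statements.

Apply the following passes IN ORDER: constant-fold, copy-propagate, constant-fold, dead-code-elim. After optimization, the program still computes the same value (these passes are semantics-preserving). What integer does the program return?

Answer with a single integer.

Initial IR:
  d = 9
  x = 9 * 1
  y = x
  z = 2
  u = d
  c = z
  b = 5 + x
  return d
After constant-fold (8 stmts):
  d = 9
  x = 9
  y = x
  z = 2
  u = d
  c = z
  b = 5 + x
  return d
After copy-propagate (8 stmts):
  d = 9
  x = 9
  y = 9
  z = 2
  u = 9
  c = 2
  b = 5 + 9
  return 9
After constant-fold (8 stmts):
  d = 9
  x = 9
  y = 9
  z = 2
  u = 9
  c = 2
  b = 14
  return 9
After dead-code-elim (1 stmts):
  return 9
Evaluate:
  d = 9  =>  d = 9
  x = 9 * 1  =>  x = 9
  y = x  =>  y = 9
  z = 2  =>  z = 2
  u = d  =>  u = 9
  c = z  =>  c = 2
  b = 5 + x  =>  b = 14
  return d = 9

Answer: 9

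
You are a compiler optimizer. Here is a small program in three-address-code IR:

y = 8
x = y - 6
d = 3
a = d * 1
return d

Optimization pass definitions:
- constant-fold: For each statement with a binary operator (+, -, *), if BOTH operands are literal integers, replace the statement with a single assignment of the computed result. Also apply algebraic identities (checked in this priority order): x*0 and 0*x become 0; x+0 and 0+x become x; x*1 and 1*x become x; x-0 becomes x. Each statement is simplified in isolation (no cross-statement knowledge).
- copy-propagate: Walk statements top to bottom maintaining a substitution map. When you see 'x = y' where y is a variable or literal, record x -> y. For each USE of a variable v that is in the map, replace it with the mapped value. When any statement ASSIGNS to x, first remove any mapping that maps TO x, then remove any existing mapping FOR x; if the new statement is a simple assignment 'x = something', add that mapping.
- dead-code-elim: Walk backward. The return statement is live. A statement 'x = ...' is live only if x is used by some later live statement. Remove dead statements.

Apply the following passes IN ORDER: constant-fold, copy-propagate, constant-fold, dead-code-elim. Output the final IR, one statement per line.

Initial IR:
  y = 8
  x = y - 6
  d = 3
  a = d * 1
  return d
After constant-fold (5 stmts):
  y = 8
  x = y - 6
  d = 3
  a = d
  return d
After copy-propagate (5 stmts):
  y = 8
  x = 8 - 6
  d = 3
  a = 3
  return 3
After constant-fold (5 stmts):
  y = 8
  x = 2
  d = 3
  a = 3
  return 3
After dead-code-elim (1 stmts):
  return 3

Answer: return 3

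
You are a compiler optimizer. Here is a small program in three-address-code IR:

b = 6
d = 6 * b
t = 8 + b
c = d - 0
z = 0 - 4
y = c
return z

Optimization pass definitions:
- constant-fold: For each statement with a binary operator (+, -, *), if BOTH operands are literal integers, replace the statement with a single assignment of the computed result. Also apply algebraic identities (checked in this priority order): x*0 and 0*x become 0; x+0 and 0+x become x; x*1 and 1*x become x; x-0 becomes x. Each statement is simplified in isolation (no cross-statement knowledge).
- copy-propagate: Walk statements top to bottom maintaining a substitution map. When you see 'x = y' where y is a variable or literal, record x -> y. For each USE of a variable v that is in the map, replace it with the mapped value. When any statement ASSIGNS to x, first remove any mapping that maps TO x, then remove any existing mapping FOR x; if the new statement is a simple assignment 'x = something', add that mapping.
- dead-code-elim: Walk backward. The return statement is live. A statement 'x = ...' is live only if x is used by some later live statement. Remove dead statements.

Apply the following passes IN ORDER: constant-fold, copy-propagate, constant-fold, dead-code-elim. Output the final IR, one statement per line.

Initial IR:
  b = 6
  d = 6 * b
  t = 8 + b
  c = d - 0
  z = 0 - 4
  y = c
  return z
After constant-fold (7 stmts):
  b = 6
  d = 6 * b
  t = 8 + b
  c = d
  z = -4
  y = c
  return z
After copy-propagate (7 stmts):
  b = 6
  d = 6 * 6
  t = 8 + 6
  c = d
  z = -4
  y = d
  return -4
After constant-fold (7 stmts):
  b = 6
  d = 36
  t = 14
  c = d
  z = -4
  y = d
  return -4
After dead-code-elim (1 stmts):
  return -4

Answer: return -4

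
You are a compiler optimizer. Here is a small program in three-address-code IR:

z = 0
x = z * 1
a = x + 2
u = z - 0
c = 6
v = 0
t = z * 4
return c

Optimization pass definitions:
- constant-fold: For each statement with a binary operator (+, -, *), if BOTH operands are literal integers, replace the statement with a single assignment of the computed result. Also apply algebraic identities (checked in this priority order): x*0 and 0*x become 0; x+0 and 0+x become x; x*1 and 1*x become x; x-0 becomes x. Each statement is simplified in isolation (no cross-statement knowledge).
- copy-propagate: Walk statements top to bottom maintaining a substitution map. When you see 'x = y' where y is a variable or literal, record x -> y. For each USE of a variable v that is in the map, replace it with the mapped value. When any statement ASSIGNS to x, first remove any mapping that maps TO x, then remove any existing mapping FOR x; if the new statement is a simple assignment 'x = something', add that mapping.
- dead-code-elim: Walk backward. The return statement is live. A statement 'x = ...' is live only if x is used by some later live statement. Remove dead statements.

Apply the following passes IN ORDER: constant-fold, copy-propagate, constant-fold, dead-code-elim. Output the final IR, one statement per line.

Initial IR:
  z = 0
  x = z * 1
  a = x + 2
  u = z - 0
  c = 6
  v = 0
  t = z * 4
  return c
After constant-fold (8 stmts):
  z = 0
  x = z
  a = x + 2
  u = z
  c = 6
  v = 0
  t = z * 4
  return c
After copy-propagate (8 stmts):
  z = 0
  x = 0
  a = 0 + 2
  u = 0
  c = 6
  v = 0
  t = 0 * 4
  return 6
After constant-fold (8 stmts):
  z = 0
  x = 0
  a = 2
  u = 0
  c = 6
  v = 0
  t = 0
  return 6
After dead-code-elim (1 stmts):
  return 6

Answer: return 6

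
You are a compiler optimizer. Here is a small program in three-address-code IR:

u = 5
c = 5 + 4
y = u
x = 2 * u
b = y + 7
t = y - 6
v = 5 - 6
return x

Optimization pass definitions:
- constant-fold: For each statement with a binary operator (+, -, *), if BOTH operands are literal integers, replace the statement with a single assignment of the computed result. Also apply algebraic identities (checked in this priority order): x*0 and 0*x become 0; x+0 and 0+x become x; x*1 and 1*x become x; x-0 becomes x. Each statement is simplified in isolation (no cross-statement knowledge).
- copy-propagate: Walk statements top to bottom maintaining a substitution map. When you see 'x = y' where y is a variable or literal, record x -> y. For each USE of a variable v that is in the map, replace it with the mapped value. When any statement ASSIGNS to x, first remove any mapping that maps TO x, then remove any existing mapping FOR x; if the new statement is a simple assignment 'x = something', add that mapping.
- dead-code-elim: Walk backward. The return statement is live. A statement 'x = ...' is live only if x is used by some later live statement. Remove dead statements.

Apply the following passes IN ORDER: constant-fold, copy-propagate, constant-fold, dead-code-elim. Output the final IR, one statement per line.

Initial IR:
  u = 5
  c = 5 + 4
  y = u
  x = 2 * u
  b = y + 7
  t = y - 6
  v = 5 - 6
  return x
After constant-fold (8 stmts):
  u = 5
  c = 9
  y = u
  x = 2 * u
  b = y + 7
  t = y - 6
  v = -1
  return x
After copy-propagate (8 stmts):
  u = 5
  c = 9
  y = 5
  x = 2 * 5
  b = 5 + 7
  t = 5 - 6
  v = -1
  return x
After constant-fold (8 stmts):
  u = 5
  c = 9
  y = 5
  x = 10
  b = 12
  t = -1
  v = -1
  return x
After dead-code-elim (2 stmts):
  x = 10
  return x

Answer: x = 10
return x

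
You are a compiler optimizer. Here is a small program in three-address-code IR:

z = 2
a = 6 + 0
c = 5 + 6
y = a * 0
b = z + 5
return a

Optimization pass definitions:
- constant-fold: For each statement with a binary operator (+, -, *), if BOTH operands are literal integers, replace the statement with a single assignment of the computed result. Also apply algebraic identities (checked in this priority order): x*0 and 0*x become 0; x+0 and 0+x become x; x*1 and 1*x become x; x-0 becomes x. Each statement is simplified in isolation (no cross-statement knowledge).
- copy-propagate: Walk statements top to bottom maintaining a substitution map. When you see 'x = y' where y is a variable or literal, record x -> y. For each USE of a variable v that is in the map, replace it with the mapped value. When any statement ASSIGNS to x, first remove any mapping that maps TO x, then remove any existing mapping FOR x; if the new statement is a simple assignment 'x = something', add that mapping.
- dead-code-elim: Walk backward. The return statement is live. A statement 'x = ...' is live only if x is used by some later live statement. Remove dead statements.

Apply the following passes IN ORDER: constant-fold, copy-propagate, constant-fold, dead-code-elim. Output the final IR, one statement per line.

Answer: return 6

Derivation:
Initial IR:
  z = 2
  a = 6 + 0
  c = 5 + 6
  y = a * 0
  b = z + 5
  return a
After constant-fold (6 stmts):
  z = 2
  a = 6
  c = 11
  y = 0
  b = z + 5
  return a
After copy-propagate (6 stmts):
  z = 2
  a = 6
  c = 11
  y = 0
  b = 2 + 5
  return 6
After constant-fold (6 stmts):
  z = 2
  a = 6
  c = 11
  y = 0
  b = 7
  return 6
After dead-code-elim (1 stmts):
  return 6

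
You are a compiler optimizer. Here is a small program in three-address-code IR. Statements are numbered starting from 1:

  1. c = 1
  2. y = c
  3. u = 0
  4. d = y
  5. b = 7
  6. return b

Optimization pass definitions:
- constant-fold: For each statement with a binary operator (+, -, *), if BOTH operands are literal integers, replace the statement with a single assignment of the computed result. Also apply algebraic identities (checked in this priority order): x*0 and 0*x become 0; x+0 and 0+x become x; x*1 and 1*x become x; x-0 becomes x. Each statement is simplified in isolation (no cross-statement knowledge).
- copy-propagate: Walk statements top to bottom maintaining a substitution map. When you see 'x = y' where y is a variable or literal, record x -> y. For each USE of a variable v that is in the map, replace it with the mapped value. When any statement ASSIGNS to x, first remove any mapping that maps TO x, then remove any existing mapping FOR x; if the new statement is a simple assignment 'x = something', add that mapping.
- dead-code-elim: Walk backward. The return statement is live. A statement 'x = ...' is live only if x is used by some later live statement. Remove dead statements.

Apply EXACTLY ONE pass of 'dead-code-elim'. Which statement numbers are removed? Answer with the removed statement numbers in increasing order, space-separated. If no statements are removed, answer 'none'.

Answer: 1 2 3 4

Derivation:
Backward liveness scan:
Stmt 1 'c = 1': DEAD (c not in live set [])
Stmt 2 'y = c': DEAD (y not in live set [])
Stmt 3 'u = 0': DEAD (u not in live set [])
Stmt 4 'd = y': DEAD (d not in live set [])
Stmt 5 'b = 7': KEEP (b is live); live-in = []
Stmt 6 'return b': KEEP (return); live-in = ['b']
Removed statement numbers: [1, 2, 3, 4]
Surviving IR:
  b = 7
  return b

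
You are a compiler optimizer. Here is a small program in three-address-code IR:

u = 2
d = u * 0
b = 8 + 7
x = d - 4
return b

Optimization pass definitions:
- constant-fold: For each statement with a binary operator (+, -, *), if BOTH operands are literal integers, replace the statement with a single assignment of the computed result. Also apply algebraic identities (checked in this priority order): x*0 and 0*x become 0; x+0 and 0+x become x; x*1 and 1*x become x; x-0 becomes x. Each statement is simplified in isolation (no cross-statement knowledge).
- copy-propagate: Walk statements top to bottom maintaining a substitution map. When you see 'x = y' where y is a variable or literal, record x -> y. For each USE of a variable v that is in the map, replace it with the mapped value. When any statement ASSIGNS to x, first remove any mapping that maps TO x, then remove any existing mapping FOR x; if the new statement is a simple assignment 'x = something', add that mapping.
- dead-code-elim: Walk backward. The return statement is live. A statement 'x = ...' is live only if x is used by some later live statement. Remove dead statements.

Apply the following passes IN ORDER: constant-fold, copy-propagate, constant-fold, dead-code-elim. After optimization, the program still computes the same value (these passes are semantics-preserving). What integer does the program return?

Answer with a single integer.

Initial IR:
  u = 2
  d = u * 0
  b = 8 + 7
  x = d - 4
  return b
After constant-fold (5 stmts):
  u = 2
  d = 0
  b = 15
  x = d - 4
  return b
After copy-propagate (5 stmts):
  u = 2
  d = 0
  b = 15
  x = 0 - 4
  return 15
After constant-fold (5 stmts):
  u = 2
  d = 0
  b = 15
  x = -4
  return 15
After dead-code-elim (1 stmts):
  return 15
Evaluate:
  u = 2  =>  u = 2
  d = u * 0  =>  d = 0
  b = 8 + 7  =>  b = 15
  x = d - 4  =>  x = -4
  return b = 15

Answer: 15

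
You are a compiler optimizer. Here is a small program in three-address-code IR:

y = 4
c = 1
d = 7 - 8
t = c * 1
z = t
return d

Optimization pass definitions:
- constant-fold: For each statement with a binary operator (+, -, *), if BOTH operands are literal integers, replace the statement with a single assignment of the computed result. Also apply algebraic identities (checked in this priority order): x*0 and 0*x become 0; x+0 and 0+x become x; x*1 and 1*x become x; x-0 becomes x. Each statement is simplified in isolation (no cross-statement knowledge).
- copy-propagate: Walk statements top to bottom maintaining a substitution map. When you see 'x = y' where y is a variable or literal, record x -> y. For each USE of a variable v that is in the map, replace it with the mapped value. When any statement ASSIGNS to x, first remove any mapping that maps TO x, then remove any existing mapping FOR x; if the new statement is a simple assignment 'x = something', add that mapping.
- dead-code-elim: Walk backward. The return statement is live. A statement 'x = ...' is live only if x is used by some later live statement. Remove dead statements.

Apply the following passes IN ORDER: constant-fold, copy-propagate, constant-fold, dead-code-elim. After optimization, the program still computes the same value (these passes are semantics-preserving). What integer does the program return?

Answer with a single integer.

Answer: -1

Derivation:
Initial IR:
  y = 4
  c = 1
  d = 7 - 8
  t = c * 1
  z = t
  return d
After constant-fold (6 stmts):
  y = 4
  c = 1
  d = -1
  t = c
  z = t
  return d
After copy-propagate (6 stmts):
  y = 4
  c = 1
  d = -1
  t = 1
  z = 1
  return -1
After constant-fold (6 stmts):
  y = 4
  c = 1
  d = -1
  t = 1
  z = 1
  return -1
After dead-code-elim (1 stmts):
  return -1
Evaluate:
  y = 4  =>  y = 4
  c = 1  =>  c = 1
  d = 7 - 8  =>  d = -1
  t = c * 1  =>  t = 1
  z = t  =>  z = 1
  return d = -1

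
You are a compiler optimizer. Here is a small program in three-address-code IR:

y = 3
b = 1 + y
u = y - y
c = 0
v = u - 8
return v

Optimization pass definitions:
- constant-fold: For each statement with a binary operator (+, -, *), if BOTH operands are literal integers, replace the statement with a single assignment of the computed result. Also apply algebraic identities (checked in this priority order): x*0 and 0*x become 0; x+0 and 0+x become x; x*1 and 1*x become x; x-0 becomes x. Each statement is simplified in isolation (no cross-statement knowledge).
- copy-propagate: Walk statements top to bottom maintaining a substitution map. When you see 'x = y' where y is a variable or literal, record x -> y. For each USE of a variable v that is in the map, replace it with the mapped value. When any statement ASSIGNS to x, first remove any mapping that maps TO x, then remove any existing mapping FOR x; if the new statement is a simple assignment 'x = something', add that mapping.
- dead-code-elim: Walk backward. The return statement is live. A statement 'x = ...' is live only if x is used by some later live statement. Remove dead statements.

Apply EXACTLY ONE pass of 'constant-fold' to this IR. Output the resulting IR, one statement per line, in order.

Answer: y = 3
b = 1 + y
u = y - y
c = 0
v = u - 8
return v

Derivation:
Applying constant-fold statement-by-statement:
  [1] y = 3  (unchanged)
  [2] b = 1 + y  (unchanged)
  [3] u = y - y  (unchanged)
  [4] c = 0  (unchanged)
  [5] v = u - 8  (unchanged)
  [6] return v  (unchanged)
Result (6 stmts):
  y = 3
  b = 1 + y
  u = y - y
  c = 0
  v = u - 8
  return v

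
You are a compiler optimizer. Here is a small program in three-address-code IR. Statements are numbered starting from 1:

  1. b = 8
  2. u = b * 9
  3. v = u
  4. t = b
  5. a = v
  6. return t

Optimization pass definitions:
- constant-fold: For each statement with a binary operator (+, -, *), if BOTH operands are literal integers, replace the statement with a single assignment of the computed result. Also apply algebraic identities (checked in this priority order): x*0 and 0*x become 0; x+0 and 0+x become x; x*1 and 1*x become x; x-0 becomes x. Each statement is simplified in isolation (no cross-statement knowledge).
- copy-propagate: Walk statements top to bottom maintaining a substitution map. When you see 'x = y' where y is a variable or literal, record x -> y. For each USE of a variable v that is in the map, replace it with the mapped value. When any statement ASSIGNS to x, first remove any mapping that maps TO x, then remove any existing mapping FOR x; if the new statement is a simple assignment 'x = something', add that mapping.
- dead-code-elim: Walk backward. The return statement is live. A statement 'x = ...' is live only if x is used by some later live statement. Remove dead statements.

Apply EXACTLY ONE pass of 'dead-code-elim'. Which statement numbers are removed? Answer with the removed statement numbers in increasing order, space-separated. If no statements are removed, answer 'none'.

Backward liveness scan:
Stmt 1 'b = 8': KEEP (b is live); live-in = []
Stmt 2 'u = b * 9': DEAD (u not in live set ['b'])
Stmt 3 'v = u': DEAD (v not in live set ['b'])
Stmt 4 't = b': KEEP (t is live); live-in = ['b']
Stmt 5 'a = v': DEAD (a not in live set ['t'])
Stmt 6 'return t': KEEP (return); live-in = ['t']
Removed statement numbers: [2, 3, 5]
Surviving IR:
  b = 8
  t = b
  return t

Answer: 2 3 5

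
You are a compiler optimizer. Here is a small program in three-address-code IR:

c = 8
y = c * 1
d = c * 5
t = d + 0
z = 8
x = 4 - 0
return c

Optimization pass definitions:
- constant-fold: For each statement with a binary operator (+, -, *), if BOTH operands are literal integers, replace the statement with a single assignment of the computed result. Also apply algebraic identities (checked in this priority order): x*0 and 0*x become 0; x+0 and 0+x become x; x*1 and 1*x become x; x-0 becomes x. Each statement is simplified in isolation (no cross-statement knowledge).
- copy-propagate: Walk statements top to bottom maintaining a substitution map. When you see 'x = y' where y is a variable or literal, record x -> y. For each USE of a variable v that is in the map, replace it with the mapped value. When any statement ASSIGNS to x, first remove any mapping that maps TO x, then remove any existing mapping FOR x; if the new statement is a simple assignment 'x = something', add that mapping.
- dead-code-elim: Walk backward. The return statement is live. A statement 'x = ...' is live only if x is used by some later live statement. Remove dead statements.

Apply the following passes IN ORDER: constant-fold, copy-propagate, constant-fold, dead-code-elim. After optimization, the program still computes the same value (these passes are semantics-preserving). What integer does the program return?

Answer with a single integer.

Initial IR:
  c = 8
  y = c * 1
  d = c * 5
  t = d + 0
  z = 8
  x = 4 - 0
  return c
After constant-fold (7 stmts):
  c = 8
  y = c
  d = c * 5
  t = d
  z = 8
  x = 4
  return c
After copy-propagate (7 stmts):
  c = 8
  y = 8
  d = 8 * 5
  t = d
  z = 8
  x = 4
  return 8
After constant-fold (7 stmts):
  c = 8
  y = 8
  d = 40
  t = d
  z = 8
  x = 4
  return 8
After dead-code-elim (1 stmts):
  return 8
Evaluate:
  c = 8  =>  c = 8
  y = c * 1  =>  y = 8
  d = c * 5  =>  d = 40
  t = d + 0  =>  t = 40
  z = 8  =>  z = 8
  x = 4 - 0  =>  x = 4
  return c = 8

Answer: 8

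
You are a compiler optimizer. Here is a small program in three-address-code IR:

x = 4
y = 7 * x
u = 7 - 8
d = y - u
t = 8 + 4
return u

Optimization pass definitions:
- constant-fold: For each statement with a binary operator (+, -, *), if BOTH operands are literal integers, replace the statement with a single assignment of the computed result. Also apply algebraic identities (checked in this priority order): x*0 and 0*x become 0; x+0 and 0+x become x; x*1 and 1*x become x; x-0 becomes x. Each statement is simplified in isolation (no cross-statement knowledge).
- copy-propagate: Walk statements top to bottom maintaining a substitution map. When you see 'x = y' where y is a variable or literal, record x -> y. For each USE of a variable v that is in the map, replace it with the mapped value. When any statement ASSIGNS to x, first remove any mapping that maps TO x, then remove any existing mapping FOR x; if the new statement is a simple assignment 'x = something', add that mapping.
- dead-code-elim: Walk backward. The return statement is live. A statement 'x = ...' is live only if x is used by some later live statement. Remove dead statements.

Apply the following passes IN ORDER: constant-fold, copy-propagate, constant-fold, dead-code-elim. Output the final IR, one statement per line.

Answer: return -1

Derivation:
Initial IR:
  x = 4
  y = 7 * x
  u = 7 - 8
  d = y - u
  t = 8 + 4
  return u
After constant-fold (6 stmts):
  x = 4
  y = 7 * x
  u = -1
  d = y - u
  t = 12
  return u
After copy-propagate (6 stmts):
  x = 4
  y = 7 * 4
  u = -1
  d = y - -1
  t = 12
  return -1
After constant-fold (6 stmts):
  x = 4
  y = 28
  u = -1
  d = y - -1
  t = 12
  return -1
After dead-code-elim (1 stmts):
  return -1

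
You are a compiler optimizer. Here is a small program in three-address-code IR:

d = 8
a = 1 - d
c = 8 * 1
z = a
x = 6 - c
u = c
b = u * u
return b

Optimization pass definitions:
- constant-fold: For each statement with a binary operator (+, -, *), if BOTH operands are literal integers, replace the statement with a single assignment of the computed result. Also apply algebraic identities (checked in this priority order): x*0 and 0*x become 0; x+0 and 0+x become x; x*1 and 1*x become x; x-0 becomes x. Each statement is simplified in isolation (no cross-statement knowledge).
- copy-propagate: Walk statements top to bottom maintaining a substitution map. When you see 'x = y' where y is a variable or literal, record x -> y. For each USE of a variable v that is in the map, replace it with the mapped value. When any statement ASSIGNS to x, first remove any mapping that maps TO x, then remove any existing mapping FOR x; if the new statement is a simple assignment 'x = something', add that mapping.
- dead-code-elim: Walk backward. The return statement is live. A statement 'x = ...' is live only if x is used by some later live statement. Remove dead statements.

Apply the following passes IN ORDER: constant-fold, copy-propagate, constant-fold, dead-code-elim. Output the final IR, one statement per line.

Answer: b = 64
return b

Derivation:
Initial IR:
  d = 8
  a = 1 - d
  c = 8 * 1
  z = a
  x = 6 - c
  u = c
  b = u * u
  return b
After constant-fold (8 stmts):
  d = 8
  a = 1 - d
  c = 8
  z = a
  x = 6 - c
  u = c
  b = u * u
  return b
After copy-propagate (8 stmts):
  d = 8
  a = 1 - 8
  c = 8
  z = a
  x = 6 - 8
  u = 8
  b = 8 * 8
  return b
After constant-fold (8 stmts):
  d = 8
  a = -7
  c = 8
  z = a
  x = -2
  u = 8
  b = 64
  return b
After dead-code-elim (2 stmts):
  b = 64
  return b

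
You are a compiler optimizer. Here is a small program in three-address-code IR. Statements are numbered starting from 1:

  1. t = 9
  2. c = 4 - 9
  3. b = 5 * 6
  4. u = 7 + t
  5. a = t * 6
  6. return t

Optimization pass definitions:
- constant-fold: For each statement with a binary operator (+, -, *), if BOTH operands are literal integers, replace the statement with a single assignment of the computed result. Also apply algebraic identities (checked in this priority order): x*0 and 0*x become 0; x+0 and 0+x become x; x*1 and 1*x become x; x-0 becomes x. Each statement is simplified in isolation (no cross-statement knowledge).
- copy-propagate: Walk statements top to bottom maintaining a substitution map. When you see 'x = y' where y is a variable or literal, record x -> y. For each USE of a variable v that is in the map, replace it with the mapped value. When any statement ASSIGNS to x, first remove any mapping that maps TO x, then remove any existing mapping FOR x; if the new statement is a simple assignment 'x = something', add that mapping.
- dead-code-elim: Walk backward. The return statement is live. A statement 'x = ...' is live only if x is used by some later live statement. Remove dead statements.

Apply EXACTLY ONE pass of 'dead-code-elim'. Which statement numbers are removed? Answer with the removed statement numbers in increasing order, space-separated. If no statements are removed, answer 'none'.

Answer: 2 3 4 5

Derivation:
Backward liveness scan:
Stmt 1 't = 9': KEEP (t is live); live-in = []
Stmt 2 'c = 4 - 9': DEAD (c not in live set ['t'])
Stmt 3 'b = 5 * 6': DEAD (b not in live set ['t'])
Stmt 4 'u = 7 + t': DEAD (u not in live set ['t'])
Stmt 5 'a = t * 6': DEAD (a not in live set ['t'])
Stmt 6 'return t': KEEP (return); live-in = ['t']
Removed statement numbers: [2, 3, 4, 5]
Surviving IR:
  t = 9
  return t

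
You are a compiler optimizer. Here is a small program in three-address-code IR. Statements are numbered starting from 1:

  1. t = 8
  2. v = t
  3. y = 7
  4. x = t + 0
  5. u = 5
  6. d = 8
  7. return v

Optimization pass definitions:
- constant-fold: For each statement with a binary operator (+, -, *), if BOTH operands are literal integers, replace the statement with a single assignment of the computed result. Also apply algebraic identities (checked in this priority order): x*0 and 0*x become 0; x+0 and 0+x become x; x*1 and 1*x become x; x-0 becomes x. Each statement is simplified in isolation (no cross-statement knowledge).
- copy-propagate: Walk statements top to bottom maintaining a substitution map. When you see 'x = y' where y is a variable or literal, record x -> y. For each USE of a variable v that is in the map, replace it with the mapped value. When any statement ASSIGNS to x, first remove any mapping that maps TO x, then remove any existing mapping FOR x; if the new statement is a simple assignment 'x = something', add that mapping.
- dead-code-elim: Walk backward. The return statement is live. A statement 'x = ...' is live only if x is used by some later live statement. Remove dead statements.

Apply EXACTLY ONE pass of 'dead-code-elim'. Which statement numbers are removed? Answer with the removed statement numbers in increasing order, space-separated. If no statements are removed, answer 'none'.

Backward liveness scan:
Stmt 1 't = 8': KEEP (t is live); live-in = []
Stmt 2 'v = t': KEEP (v is live); live-in = ['t']
Stmt 3 'y = 7': DEAD (y not in live set ['v'])
Stmt 4 'x = t + 0': DEAD (x not in live set ['v'])
Stmt 5 'u = 5': DEAD (u not in live set ['v'])
Stmt 6 'd = 8': DEAD (d not in live set ['v'])
Stmt 7 'return v': KEEP (return); live-in = ['v']
Removed statement numbers: [3, 4, 5, 6]
Surviving IR:
  t = 8
  v = t
  return v

Answer: 3 4 5 6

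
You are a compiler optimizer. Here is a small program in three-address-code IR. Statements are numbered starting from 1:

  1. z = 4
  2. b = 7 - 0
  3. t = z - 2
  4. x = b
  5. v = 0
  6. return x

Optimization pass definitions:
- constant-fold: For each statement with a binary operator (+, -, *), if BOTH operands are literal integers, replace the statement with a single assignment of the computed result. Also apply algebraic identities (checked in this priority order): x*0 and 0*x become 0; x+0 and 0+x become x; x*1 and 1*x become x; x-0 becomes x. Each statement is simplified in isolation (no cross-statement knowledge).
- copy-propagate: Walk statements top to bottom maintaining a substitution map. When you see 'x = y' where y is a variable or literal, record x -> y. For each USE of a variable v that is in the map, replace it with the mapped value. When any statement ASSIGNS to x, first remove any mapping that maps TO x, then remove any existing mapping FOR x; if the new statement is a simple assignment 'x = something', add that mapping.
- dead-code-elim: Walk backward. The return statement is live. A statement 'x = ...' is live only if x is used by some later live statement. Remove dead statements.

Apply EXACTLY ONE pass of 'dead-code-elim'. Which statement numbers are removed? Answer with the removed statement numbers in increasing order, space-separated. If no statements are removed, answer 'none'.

Backward liveness scan:
Stmt 1 'z = 4': DEAD (z not in live set [])
Stmt 2 'b = 7 - 0': KEEP (b is live); live-in = []
Stmt 3 't = z - 2': DEAD (t not in live set ['b'])
Stmt 4 'x = b': KEEP (x is live); live-in = ['b']
Stmt 5 'v = 0': DEAD (v not in live set ['x'])
Stmt 6 'return x': KEEP (return); live-in = ['x']
Removed statement numbers: [1, 3, 5]
Surviving IR:
  b = 7 - 0
  x = b
  return x

Answer: 1 3 5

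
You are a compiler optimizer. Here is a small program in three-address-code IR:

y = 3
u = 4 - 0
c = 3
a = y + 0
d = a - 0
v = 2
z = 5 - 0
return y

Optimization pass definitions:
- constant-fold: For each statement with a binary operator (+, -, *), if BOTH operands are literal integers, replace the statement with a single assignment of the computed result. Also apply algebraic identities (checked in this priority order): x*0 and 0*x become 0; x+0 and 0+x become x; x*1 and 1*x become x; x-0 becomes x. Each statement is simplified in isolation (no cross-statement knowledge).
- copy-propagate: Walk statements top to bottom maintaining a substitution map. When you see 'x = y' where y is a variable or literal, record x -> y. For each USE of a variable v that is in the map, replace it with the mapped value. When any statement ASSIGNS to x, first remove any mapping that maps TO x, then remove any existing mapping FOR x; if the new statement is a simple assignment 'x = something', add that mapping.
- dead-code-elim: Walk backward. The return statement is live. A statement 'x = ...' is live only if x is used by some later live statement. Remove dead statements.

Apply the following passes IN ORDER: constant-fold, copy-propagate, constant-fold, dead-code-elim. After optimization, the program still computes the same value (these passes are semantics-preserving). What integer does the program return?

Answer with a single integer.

Answer: 3

Derivation:
Initial IR:
  y = 3
  u = 4 - 0
  c = 3
  a = y + 0
  d = a - 0
  v = 2
  z = 5 - 0
  return y
After constant-fold (8 stmts):
  y = 3
  u = 4
  c = 3
  a = y
  d = a
  v = 2
  z = 5
  return y
After copy-propagate (8 stmts):
  y = 3
  u = 4
  c = 3
  a = 3
  d = 3
  v = 2
  z = 5
  return 3
After constant-fold (8 stmts):
  y = 3
  u = 4
  c = 3
  a = 3
  d = 3
  v = 2
  z = 5
  return 3
After dead-code-elim (1 stmts):
  return 3
Evaluate:
  y = 3  =>  y = 3
  u = 4 - 0  =>  u = 4
  c = 3  =>  c = 3
  a = y + 0  =>  a = 3
  d = a - 0  =>  d = 3
  v = 2  =>  v = 2
  z = 5 - 0  =>  z = 5
  return y = 3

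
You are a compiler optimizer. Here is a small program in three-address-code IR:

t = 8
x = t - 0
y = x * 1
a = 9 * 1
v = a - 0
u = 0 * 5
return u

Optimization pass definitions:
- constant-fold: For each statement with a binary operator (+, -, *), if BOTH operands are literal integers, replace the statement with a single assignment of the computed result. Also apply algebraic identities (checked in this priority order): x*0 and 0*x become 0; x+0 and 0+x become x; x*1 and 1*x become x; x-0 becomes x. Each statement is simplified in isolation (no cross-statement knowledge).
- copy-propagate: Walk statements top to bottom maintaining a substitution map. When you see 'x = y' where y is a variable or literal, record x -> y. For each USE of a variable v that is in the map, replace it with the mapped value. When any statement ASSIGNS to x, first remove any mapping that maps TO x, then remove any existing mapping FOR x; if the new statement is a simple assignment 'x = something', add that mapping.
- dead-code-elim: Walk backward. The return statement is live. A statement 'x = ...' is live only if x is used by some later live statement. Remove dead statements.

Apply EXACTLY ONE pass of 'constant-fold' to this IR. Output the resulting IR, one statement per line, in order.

Answer: t = 8
x = t
y = x
a = 9
v = a
u = 0
return u

Derivation:
Applying constant-fold statement-by-statement:
  [1] t = 8  (unchanged)
  [2] x = t - 0  -> x = t
  [3] y = x * 1  -> y = x
  [4] a = 9 * 1  -> a = 9
  [5] v = a - 0  -> v = a
  [6] u = 0 * 5  -> u = 0
  [7] return u  (unchanged)
Result (7 stmts):
  t = 8
  x = t
  y = x
  a = 9
  v = a
  u = 0
  return u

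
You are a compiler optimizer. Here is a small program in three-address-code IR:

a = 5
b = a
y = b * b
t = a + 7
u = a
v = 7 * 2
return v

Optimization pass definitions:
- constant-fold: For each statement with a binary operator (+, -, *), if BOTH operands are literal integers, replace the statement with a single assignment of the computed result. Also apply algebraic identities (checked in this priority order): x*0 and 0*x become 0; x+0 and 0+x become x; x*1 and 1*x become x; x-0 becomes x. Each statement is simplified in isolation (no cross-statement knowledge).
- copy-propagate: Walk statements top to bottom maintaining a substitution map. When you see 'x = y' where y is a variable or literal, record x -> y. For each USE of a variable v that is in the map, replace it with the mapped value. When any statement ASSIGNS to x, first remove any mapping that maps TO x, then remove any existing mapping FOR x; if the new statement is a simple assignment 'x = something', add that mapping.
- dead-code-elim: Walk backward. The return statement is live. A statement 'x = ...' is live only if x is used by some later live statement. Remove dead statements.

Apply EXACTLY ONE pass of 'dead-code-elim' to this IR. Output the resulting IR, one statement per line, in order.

Applying dead-code-elim statement-by-statement:
  [7] return v  -> KEEP (return); live=['v']
  [6] v = 7 * 2  -> KEEP; live=[]
  [5] u = a  -> DEAD (u not live)
  [4] t = a + 7  -> DEAD (t not live)
  [3] y = b * b  -> DEAD (y not live)
  [2] b = a  -> DEAD (b not live)
  [1] a = 5  -> DEAD (a not live)
Result (2 stmts):
  v = 7 * 2
  return v

Answer: v = 7 * 2
return v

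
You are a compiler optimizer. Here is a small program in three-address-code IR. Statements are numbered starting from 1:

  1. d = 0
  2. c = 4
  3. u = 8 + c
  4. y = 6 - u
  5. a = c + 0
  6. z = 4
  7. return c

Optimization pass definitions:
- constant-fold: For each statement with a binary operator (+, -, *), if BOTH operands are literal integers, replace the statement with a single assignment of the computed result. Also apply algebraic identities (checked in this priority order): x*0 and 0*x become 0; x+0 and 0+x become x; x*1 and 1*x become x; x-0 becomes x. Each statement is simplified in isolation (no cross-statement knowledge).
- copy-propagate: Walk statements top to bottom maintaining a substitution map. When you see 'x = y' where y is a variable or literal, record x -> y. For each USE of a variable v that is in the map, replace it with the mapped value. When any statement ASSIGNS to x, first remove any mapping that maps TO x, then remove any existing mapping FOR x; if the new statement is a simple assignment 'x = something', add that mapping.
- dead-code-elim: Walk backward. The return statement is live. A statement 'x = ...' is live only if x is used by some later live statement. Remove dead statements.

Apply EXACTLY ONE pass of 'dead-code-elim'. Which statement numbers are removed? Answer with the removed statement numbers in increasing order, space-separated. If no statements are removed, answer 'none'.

Answer: 1 3 4 5 6

Derivation:
Backward liveness scan:
Stmt 1 'd = 0': DEAD (d not in live set [])
Stmt 2 'c = 4': KEEP (c is live); live-in = []
Stmt 3 'u = 8 + c': DEAD (u not in live set ['c'])
Stmt 4 'y = 6 - u': DEAD (y not in live set ['c'])
Stmt 5 'a = c + 0': DEAD (a not in live set ['c'])
Stmt 6 'z = 4': DEAD (z not in live set ['c'])
Stmt 7 'return c': KEEP (return); live-in = ['c']
Removed statement numbers: [1, 3, 4, 5, 6]
Surviving IR:
  c = 4
  return c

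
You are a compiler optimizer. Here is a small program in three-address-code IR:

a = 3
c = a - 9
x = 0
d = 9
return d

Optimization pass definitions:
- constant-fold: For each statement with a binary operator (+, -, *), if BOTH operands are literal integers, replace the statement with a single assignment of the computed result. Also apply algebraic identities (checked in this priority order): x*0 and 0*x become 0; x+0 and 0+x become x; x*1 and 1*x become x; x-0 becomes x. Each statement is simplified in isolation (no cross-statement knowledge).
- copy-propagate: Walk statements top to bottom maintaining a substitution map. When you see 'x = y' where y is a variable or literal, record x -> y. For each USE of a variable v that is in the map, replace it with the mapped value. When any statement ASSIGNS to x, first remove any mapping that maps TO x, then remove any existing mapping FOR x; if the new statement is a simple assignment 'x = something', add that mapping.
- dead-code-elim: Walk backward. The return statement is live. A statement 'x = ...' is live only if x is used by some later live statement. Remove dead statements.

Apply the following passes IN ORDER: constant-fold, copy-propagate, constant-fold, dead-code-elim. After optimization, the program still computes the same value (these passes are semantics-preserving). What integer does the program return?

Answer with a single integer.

Initial IR:
  a = 3
  c = a - 9
  x = 0
  d = 9
  return d
After constant-fold (5 stmts):
  a = 3
  c = a - 9
  x = 0
  d = 9
  return d
After copy-propagate (5 stmts):
  a = 3
  c = 3 - 9
  x = 0
  d = 9
  return 9
After constant-fold (5 stmts):
  a = 3
  c = -6
  x = 0
  d = 9
  return 9
After dead-code-elim (1 stmts):
  return 9
Evaluate:
  a = 3  =>  a = 3
  c = a - 9  =>  c = -6
  x = 0  =>  x = 0
  d = 9  =>  d = 9
  return d = 9

Answer: 9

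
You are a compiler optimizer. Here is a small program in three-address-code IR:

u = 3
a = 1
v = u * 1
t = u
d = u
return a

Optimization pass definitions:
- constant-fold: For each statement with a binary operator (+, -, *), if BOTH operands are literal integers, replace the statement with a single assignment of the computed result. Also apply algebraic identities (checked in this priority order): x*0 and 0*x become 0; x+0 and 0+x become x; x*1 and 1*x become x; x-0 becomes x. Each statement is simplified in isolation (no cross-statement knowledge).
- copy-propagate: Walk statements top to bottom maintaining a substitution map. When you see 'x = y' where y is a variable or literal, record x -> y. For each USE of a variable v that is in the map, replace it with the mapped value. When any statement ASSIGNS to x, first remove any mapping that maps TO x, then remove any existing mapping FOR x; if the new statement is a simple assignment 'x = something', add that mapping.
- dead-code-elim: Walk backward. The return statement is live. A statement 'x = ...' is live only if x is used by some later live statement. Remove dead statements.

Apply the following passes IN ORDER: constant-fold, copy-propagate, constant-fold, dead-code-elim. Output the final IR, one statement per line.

Answer: return 1

Derivation:
Initial IR:
  u = 3
  a = 1
  v = u * 1
  t = u
  d = u
  return a
After constant-fold (6 stmts):
  u = 3
  a = 1
  v = u
  t = u
  d = u
  return a
After copy-propagate (6 stmts):
  u = 3
  a = 1
  v = 3
  t = 3
  d = 3
  return 1
After constant-fold (6 stmts):
  u = 3
  a = 1
  v = 3
  t = 3
  d = 3
  return 1
After dead-code-elim (1 stmts):
  return 1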